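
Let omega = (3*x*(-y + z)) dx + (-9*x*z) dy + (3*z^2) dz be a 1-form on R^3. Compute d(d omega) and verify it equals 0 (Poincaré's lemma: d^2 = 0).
d(d omega) = 0

Step 1: d omega = sum_{i<j} (∂f_j/∂x_i - ∂f_i/∂x_j) dx_i ∧ dx_j:
  coeff of dx ∧ dy: 3*x - 9*z
  coeff of dx ∧ dz: -3*x
  coeff of dy ∧ dz: 9*x
Step 2: Apply d again to each 2-form coefficient. The only possible 3-form in R^3 is dx ∧ dy ∧ dz, with coefficient
  ∂(coeff of dy∧dz)/∂x - ∂(coeff of dx∧dz)/∂y + ∂(coeff of dx∧dy)/∂z
  = ∂/∂x (9*x) - ∂/∂y (-3*x) + ∂/∂z (3*x - 9*z).
Each of these terms simplifies to sums of mixed partials that cancel in pairs. The result is 0 (by equality of mixed partials for smooth functions — Schwarz / Clairaut).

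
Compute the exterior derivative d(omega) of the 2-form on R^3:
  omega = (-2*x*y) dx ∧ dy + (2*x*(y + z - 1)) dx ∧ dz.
d(omega) = (-2*x) dx ∧ dy ∧ dz

For a 2-form omega = sum_{i<j} g_{ij} dx_i ∧ dx_j, the exterior derivative is
  d(omega) = sum_{i<j} d(g_{ij}) ∧ dx_i ∧ dx_j = sum_{i<j, k} (∂g_{ij}/∂x_k) dx_k ∧ dx_i ∧ dx_j.
Expand each term, using dx_k ∧ dx_i ∧ dx_j = sgn(permutation) dx_{(a)} ∧ dx_{(b)} ∧ dx_{(c)} with (a < b < c) sorted:
  d(2*x*(y + z - 1)) includes (∂/∂y)(2*x*(y + z - 1)) dy = (2*x) dy, which multiplied by dx ∧ dz gives (-2*x) dx ∧ dy ∧ dz
Collecting like 3-forms: d(omega) = (-2*x) dx ∧ dy ∧ dz.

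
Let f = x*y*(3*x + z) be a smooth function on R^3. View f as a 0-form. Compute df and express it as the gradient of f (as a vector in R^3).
df = (y*(6*x + z)) dx + (x*(3*x + z)) dy + (x*y) dz; grad f = (y*(6*x + z), x*(3*x + z), x*y)

For a 0-form f, d f = (∂f/∂x) dx + (∂f/∂y) dy + (∂f/∂z) dz. The components of the vector representation are exactly the entries of grad f in Cartesian coordinates:
  ∂f/∂x = y*(6*x + z)
  ∂f/∂y = x*(3*x + z)
  ∂f/∂z = x*y.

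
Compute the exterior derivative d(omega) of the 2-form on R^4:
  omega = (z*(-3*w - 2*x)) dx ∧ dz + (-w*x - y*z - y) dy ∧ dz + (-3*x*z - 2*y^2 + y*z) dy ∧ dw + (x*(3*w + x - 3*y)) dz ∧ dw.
d(omega) = (3*w + 2*x - 3*y - 3*z) dx ∧ dz ∧ dw + (-w) dx ∧ dy ∧ dz + (-x - y) dy ∧ dz ∧ dw + (-3*z) dx ∧ dy ∧ dw

For a 2-form omega = sum_{i<j} g_{ij} dx_i ∧ dx_j, the exterior derivative is
  d(omega) = sum_{i<j} d(g_{ij}) ∧ dx_i ∧ dx_j = sum_{i<j, k} (∂g_{ij}/∂x_k) dx_k ∧ dx_i ∧ dx_j.
Expand each term, using dx_k ∧ dx_i ∧ dx_j = sgn(permutation) dx_{(a)} ∧ dx_{(b)} ∧ dx_{(c)} with (a < b < c) sorted:
  d(z*(-3*w - 2*x)) includes (∂/∂w)(z*(-3*w - 2*x)) dw = (-3*z) dw, which multiplied by dx ∧ dz gives (-3*z) dx ∧ dz ∧ dw
  d(-w*x - y*z - y) includes (∂/∂x)(-w*x - y*z - y) dx = (-w) dx, which multiplied by dy ∧ dz gives (-w) dx ∧ dy ∧ dz
  d(-w*x - y*z - y) includes (∂/∂w)(-w*x - y*z - y) dw = (-x) dw, which multiplied by dy ∧ dz gives (-x) dy ∧ dz ∧ dw
  d(-3*x*z - 2*y^2 + y*z) includes (∂/∂x)(-3*x*z - 2*y^2 + y*z) dx = (-3*z) dx, which multiplied by dy ∧ dw gives (-3*z) dx ∧ dy ∧ dw
  d(-3*x*z - 2*y^2 + y*z) includes (∂/∂z)(-3*x*z - 2*y^2 + y*z) dz = (-3*x + y) dz, which multiplied by dy ∧ dw gives (3*x - y) dy ∧ dz ∧ dw
  d(x*(3*w + x - 3*y)) includes (∂/∂x)(x*(3*w + x - 3*y)) dx = (3*w + 2*x - 3*y) dx, which multiplied by dz ∧ dw gives (3*w + 2*x - 3*y) dx ∧ dz ∧ dw
  d(x*(3*w + x - 3*y)) includes (∂/∂y)(x*(3*w + x - 3*y)) dy = (-3*x) dy, which multiplied by dz ∧ dw gives (-3*x) dy ∧ dz ∧ dw
Collecting like 3-forms: d(omega) = (3*w + 2*x - 3*y - 3*z) dx ∧ dz ∧ dw + (-w) dx ∧ dy ∧ dz + (-x - y) dy ∧ dz ∧ dw + (-3*z) dx ∧ dy ∧ dw.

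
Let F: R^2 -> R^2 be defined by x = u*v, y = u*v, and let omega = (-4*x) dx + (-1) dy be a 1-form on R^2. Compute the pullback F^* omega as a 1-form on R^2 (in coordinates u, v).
F^* omega = (v*(-4*u*v - 1)) du + (u*(-4*u*v - 1)) dv

Using F^*(f dg) = (f ∘ F) d(g ∘ F), substitute each coordinate x_i by F_i(u, v) in f_i, and replace dx_i by d F_i = (∂F_i/∂u) du + (∂F_i/∂v) dv.
  For the x component: f_1(F) = -4*u*v; d F_1 = (v) du + (u) dv
  For the y component: f_2(F) = -1; d F_2 = (v) du + (u) dv
Combining and collecting du, dv coefficients:
  coeff of du: v*(-4*u*v - 1)
  coeff of dv: u*(-4*u*v - 1)
F^* omega = (v*(-4*u*v - 1)) du + (u*(-4*u*v - 1)) dv.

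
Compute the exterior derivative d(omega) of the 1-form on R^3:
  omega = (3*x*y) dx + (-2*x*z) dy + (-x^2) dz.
d(omega) = (-3*x - 2*z) dx ∧ dy + (-2*x) dx ∧ dz + (2*x) dy ∧ dz

For a 1-form omega = sum_i f_i dx_i, the exterior derivative is
  d(omega) = sum_{i < j} (∂f_j/∂x_i - ∂f_i/∂x_j) dx_i ∧ dx_j.
  coefficient of dx ∧ dy: ∂f_2/∂x - ∂f_1/∂y = ∂(-2*x*z)/∂x - ∂(3*x*y)/∂y = -3*x - 2*z
  coefficient of dx ∧ dz: ∂f_3/∂x - ∂f_1/∂z = ∂(-x^2)/∂x - ∂(3*x*y)/∂z = -2*x
  coefficient of dy ∧ dz: ∂f_3/∂y - ∂f_2/∂z = ∂(-x^2)/∂y - ∂(-2*x*z)/∂z = 2*x
Assembling: d(omega) = (-3*x - 2*z) dx ∧ dy + (-2*x) dx ∧ dz + (2*x) dy ∧ dz.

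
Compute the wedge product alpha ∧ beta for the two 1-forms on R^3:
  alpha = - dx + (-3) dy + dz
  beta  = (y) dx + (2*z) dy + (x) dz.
alpha ∧ beta = (3*y - 2*z) dx ∧ dy + (-x - y) dx ∧ dz + (-3*x - 2*z) dy ∧ dz

Distribute the wedge, using dx_i ∧ dx_j = -dx_j ∧ dx_i and dx_i ∧ dx_i = 0. For each pair (i, j) with i < j, the coefficient of dx_i ∧ dx_j in alpha ∧ beta is (alpha_i * beta_j - alpha_j * beta_i). Collecting: alpha ∧ beta = (3*y - 2*z) dx ∧ dy + (-x - y) dx ∧ dz + (-3*x - 2*z) dy ∧ dz.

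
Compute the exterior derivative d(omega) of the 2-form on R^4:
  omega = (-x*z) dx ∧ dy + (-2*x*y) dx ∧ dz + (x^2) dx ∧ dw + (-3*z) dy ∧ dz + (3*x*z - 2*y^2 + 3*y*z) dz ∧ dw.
d(omega) = (x) dx ∧ dy ∧ dz + (3*z) dx ∧ dz ∧ dw + (-4*y + 3*z) dy ∧ dz ∧ dw

For a 2-form omega = sum_{i<j} g_{ij} dx_i ∧ dx_j, the exterior derivative is
  d(omega) = sum_{i<j} d(g_{ij}) ∧ dx_i ∧ dx_j = sum_{i<j, k} (∂g_{ij}/∂x_k) dx_k ∧ dx_i ∧ dx_j.
Expand each term, using dx_k ∧ dx_i ∧ dx_j = sgn(permutation) dx_{(a)} ∧ dx_{(b)} ∧ dx_{(c)} with (a < b < c) sorted:
  d(-x*z) includes (∂/∂z)(-x*z) dz = (-x) dz, which multiplied by dx ∧ dy gives (-x) dx ∧ dy ∧ dz
  d(-2*x*y) includes (∂/∂y)(-2*x*y) dy = (-2*x) dy, which multiplied by dx ∧ dz gives (2*x) dx ∧ dy ∧ dz
  d(3*x*z - 2*y^2 + 3*y*z) includes (∂/∂x)(3*x*z - 2*y^2 + 3*y*z) dx = (3*z) dx, which multiplied by dz ∧ dw gives (3*z) dx ∧ dz ∧ dw
  d(3*x*z - 2*y^2 + 3*y*z) includes (∂/∂y)(3*x*z - 2*y^2 + 3*y*z) dy = (-4*y + 3*z) dy, which multiplied by dz ∧ dw gives (-4*y + 3*z) dy ∧ dz ∧ dw
Collecting like 3-forms: d(omega) = (x) dx ∧ dy ∧ dz + (3*z) dx ∧ dz ∧ dw + (-4*y + 3*z) dy ∧ dz ∧ dw.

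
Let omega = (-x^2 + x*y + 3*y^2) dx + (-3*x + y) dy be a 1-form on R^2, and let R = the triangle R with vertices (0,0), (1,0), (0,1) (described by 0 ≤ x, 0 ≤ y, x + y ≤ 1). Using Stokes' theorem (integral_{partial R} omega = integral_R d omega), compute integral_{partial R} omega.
integral_(partial R) omega = -8/3

Stokes: integral_partial_R omega = integral_R d omega with d omega = (∂Q/∂x - ∂P/∂y) dx ∧ dy.
  ∂Q/∂x = -3
  ∂P/∂y = x + 6*y
  integrand = ∂Q/∂x - ∂P/∂y = -x - 6*y - 3.
Integrating over R: integral_0^1 integral_0^{1-x} (-x - 6*y - 3) dy dx = -8/3.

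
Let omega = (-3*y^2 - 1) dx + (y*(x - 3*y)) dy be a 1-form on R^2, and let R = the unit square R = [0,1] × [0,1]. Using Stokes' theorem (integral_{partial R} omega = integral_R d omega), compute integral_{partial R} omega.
integral_(partial R) omega = 7/2

Stokes: integral_partial_R omega = integral_R d omega with d omega = (∂Q/∂x - ∂P/∂y) dx ∧ dy.
  ∂Q/∂x = y
  ∂P/∂y = -6*y
  integrand = ∂Q/∂x - ∂P/∂y = 7*y.
Integrating over R: integral_0^1 integral_0^1 (7*y) dx dy = 7/2.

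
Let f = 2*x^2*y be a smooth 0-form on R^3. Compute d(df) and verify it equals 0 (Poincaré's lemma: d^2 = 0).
d(df) = 0

Step 1: df = sum_i (∂f/∂x_i) dx_i = (4*x*y) dx + (2*x^2) dy + (0) dz.
Step 2: Apply d again. Using the 1-form formula, the coefficient of dx ∧ dy in d(df) is ∂^2 f/∂x ∂y - ∂^2 f/∂y ∂x = (4*x) - (4*x) = 0 (equality of mixed partials for smooth f).
Similarly for dx ∧ dz and dy ∧ dz — all coefficients vanish. So d(df) = 0.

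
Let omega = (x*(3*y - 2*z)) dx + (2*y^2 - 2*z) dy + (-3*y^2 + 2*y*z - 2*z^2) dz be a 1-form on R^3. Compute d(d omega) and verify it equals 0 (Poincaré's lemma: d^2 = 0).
d(d omega) = 0

Step 1: d omega = sum_{i<j} (∂f_j/∂x_i - ∂f_i/∂x_j) dx_i ∧ dx_j:
  coeff of dx ∧ dy: -3*x
  coeff of dx ∧ dz: 2*x
  coeff of dy ∧ dz: -6*y + 2*z + 2
Step 2: Apply d again to each 2-form coefficient. The only possible 3-form in R^3 is dx ∧ dy ∧ dz, with coefficient
  ∂(coeff of dy∧dz)/∂x - ∂(coeff of dx∧dz)/∂y + ∂(coeff of dx∧dy)/∂z
  = ∂/∂x (-6*y + 2*z + 2) - ∂/∂y (2*x) + ∂/∂z (-3*x).
Each of these terms simplifies to sums of mixed partials that cancel in pairs. The result is 0 (by equality of mixed partials for smooth functions — Schwarz / Clairaut).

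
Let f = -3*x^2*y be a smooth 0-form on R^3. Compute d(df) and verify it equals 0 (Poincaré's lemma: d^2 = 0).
d(df) = 0

Step 1: df = sum_i (∂f/∂x_i) dx_i = (-6*x*y) dx + (-3*x^2) dy + (0) dz.
Step 2: Apply d again. Using the 1-form formula, the coefficient of dx ∧ dy in d(df) is ∂^2 f/∂x ∂y - ∂^2 f/∂y ∂x = (-6*x) - (-6*x) = 0 (equality of mixed partials for smooth f).
Similarly for dx ∧ dz and dy ∧ dz — all coefficients vanish. So d(df) = 0.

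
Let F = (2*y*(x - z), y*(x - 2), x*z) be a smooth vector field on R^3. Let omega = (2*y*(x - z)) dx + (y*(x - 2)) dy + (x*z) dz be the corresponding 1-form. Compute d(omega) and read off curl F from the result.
d(omega) = (0) dy ∧ dz + (-2*y - z) dz ∧ dx + (-2*x + y + 2*z) dx ∧ dy; curl F = (0, -2*y - z, -2*x + y + 2*z)

d omega = sum_{i<j} (∂f_j/∂x_i - ∂f_i/∂x_j) dx_i ∧ dx_j. Under the identification (dy ∧ dz, dz ∧ dx, dx ∧ dy) ↔ (e_x, e_y, e_z), the coefficients are exactly the components of curl F. Compute:
  ∂R/∂y - ∂Q/∂z = (0) - (0) = 0
  ∂P/∂z - ∂R/∂x = (-2*y) - (z) = -2*y - z
  ∂Q/∂x - ∂P/∂y = (y) - (2*x - 2*z) = -2*x + y + 2*z.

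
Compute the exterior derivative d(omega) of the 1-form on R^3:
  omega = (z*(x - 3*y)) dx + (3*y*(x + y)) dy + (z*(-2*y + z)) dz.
d(omega) = (3*y + 3*z) dx ∧ dy + (-x + 3*y) dx ∧ dz + (-2*z) dy ∧ dz

For a 1-form omega = sum_i f_i dx_i, the exterior derivative is
  d(omega) = sum_{i < j} (∂f_j/∂x_i - ∂f_i/∂x_j) dx_i ∧ dx_j.
  coefficient of dx ∧ dy: ∂f_2/∂x - ∂f_1/∂y = ∂(3*y*(x + y))/∂x - ∂(z*(x - 3*y))/∂y = 3*y + 3*z
  coefficient of dx ∧ dz: ∂f_3/∂x - ∂f_1/∂z = ∂(z*(-2*y + z))/∂x - ∂(z*(x - 3*y))/∂z = -x + 3*y
  coefficient of dy ∧ dz: ∂f_3/∂y - ∂f_2/∂z = ∂(z*(-2*y + z))/∂y - ∂(3*y*(x + y))/∂z = -2*z
Assembling: d(omega) = (3*y + 3*z) dx ∧ dy + (-x + 3*y) dx ∧ dz + (-2*z) dy ∧ dz.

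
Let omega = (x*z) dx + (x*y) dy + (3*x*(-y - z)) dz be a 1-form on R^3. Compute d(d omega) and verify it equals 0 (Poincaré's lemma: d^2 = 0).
d(d omega) = 0

Step 1: d omega = sum_{i<j} (∂f_j/∂x_i - ∂f_i/∂x_j) dx_i ∧ dx_j:
  coeff of dx ∧ dy: y
  coeff of dx ∧ dz: -x - 3*y - 3*z
  coeff of dy ∧ dz: -3*x
Step 2: Apply d again to each 2-form coefficient. The only possible 3-form in R^3 is dx ∧ dy ∧ dz, with coefficient
  ∂(coeff of dy∧dz)/∂x - ∂(coeff of dx∧dz)/∂y + ∂(coeff of dx∧dy)/∂z
  = ∂/∂x (-3*x) - ∂/∂y (-x - 3*y - 3*z) + ∂/∂z (y).
Each of these terms simplifies to sums of mixed partials that cancel in pairs. The result is 0 (by equality of mixed partials for smooth functions — Schwarz / Clairaut).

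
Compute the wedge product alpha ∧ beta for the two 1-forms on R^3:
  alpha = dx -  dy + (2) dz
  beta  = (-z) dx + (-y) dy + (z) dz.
alpha ∧ beta = (-y - z) dx ∧ dy + (3*z) dx ∧ dz + (2*y - z) dy ∧ dz

Distribute the wedge, using dx_i ∧ dx_j = -dx_j ∧ dx_i and dx_i ∧ dx_i = 0. For each pair (i, j) with i < j, the coefficient of dx_i ∧ dx_j in alpha ∧ beta is (alpha_i * beta_j - alpha_j * beta_i). Collecting: alpha ∧ beta = (-y - z) dx ∧ dy + (3*z) dx ∧ dz + (2*y - z) dy ∧ dz.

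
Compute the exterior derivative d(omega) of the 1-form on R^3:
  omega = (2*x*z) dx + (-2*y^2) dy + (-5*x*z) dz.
d(omega) = (-2*x - 5*z) dx ∧ dz

For a 1-form omega = sum_i f_i dx_i, the exterior derivative is
  d(omega) = sum_{i < j} (∂f_j/∂x_i - ∂f_i/∂x_j) dx_i ∧ dx_j.
  coefficient of dx ∧ dz: ∂f_3/∂x - ∂f_1/∂z = ∂(-5*x*z)/∂x - ∂(2*x*z)/∂z = -2*x - 5*z
Assembling: d(omega) = (-2*x - 5*z) dx ∧ dz.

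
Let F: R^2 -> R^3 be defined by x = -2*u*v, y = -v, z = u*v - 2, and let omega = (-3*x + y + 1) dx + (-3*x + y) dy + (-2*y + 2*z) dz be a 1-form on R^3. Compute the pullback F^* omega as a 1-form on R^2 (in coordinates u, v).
F^* omega = (2*v*(-5*u*v + 2*v - 3)) du + (-10*u^2*v - 2*u*v - 6*u + v) dv

Using F^*(f dg) = (f ∘ F) d(g ∘ F), substitute each coordinate x_i by F_i(u, v) in f_i, and replace dx_i by d F_i = (∂F_i/∂u) du + (∂F_i/∂v) dv.
  For the x component: f_1(F) = 6*u*v - v + 1; d F_1 = (-2*v) du + (-2*u) dv
  For the y component: f_2(F) = v*(6*u - 1); d F_2 = (0) du + (-1) dv
  For the z component: f_3(F) = 2*u*v + 2*v - 4; d F_3 = (v) du + (u) dv
Combining and collecting du, dv coefficients:
  coeff of du: 2*v*(-5*u*v + 2*v - 3)
  coeff of dv: -10*u^2*v - 2*u*v - 6*u + v
F^* omega = (2*v*(-5*u*v + 2*v - 3)) du + (-10*u^2*v - 2*u*v - 6*u + v) dv.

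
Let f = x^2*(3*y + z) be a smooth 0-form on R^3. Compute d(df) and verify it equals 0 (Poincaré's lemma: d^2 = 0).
d(df) = 0

Step 1: df = sum_i (∂f/∂x_i) dx_i = (2*x*(3*y + z)) dx + (3*x^2) dy + (x^2) dz.
Step 2: Apply d again. Using the 1-form formula, the coefficient of dx ∧ dy in d(df) is ∂^2 f/∂x ∂y - ∂^2 f/∂y ∂x = (6*x) - (6*x) = 0 (equality of mixed partials for smooth f).
Similarly for dx ∧ dz and dy ∧ dz — all coefficients vanish. So d(df) = 0.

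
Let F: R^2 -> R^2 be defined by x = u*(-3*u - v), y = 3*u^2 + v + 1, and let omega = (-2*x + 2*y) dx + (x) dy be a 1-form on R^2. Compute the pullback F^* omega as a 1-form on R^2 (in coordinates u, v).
F^* omega = (-90*u^3 - 30*u^2*v - 2*u*v^2 - 12*u*v - 12*u - 2*v^2 - 2*v) du + (u*(-12*u^2 - 2*u*v - 3*u - 3*v - 2)) dv

Using F^*(f dg) = (f ∘ F) d(g ∘ F), substitute each coordinate x_i by F_i(u, v) in f_i, and replace dx_i by d F_i = (∂F_i/∂u) du + (∂F_i/∂v) dv.
  For the x component: f_1(F) = 12*u^2 + 2*u*v + 2*v + 2; d F_1 = (-6*u - v) du + (-u) dv
  For the y component: f_2(F) = u*(-3*u - v); d F_2 = (6*u) du + (1) dv
Combining and collecting du, dv coefficients:
  coeff of du: -90*u^3 - 30*u^2*v - 2*u*v^2 - 12*u*v - 12*u - 2*v^2 - 2*v
  coeff of dv: u*(-12*u^2 - 2*u*v - 3*u - 3*v - 2)
F^* omega = (-90*u^3 - 30*u^2*v - 2*u*v^2 - 12*u*v - 12*u - 2*v^2 - 2*v) du + (u*(-12*u^2 - 2*u*v - 3*u - 3*v - 2)) dv.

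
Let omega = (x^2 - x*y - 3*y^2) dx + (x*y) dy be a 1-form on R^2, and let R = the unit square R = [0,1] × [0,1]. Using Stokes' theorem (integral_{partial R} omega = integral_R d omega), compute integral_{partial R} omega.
integral_(partial R) omega = 4

Stokes: integral_partial_R omega = integral_R d omega with d omega = (∂Q/∂x - ∂P/∂y) dx ∧ dy.
  ∂Q/∂x = y
  ∂P/∂y = -x - 6*y
  integrand = ∂Q/∂x - ∂P/∂y = x + 7*y.
Integrating over R: integral_0^1 integral_0^1 (x + 7*y) dx dy = 4.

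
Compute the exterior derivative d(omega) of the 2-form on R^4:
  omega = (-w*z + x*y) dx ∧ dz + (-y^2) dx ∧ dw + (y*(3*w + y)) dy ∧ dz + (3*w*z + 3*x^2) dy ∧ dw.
d(omega) = (-x) dx ∧ dy ∧ dz + (-z) dx ∧ dz ∧ dw + (6*x + 2*y) dx ∧ dy ∧ dw + (-3*w + 3*y) dy ∧ dz ∧ dw

For a 2-form omega = sum_{i<j} g_{ij} dx_i ∧ dx_j, the exterior derivative is
  d(omega) = sum_{i<j} d(g_{ij}) ∧ dx_i ∧ dx_j = sum_{i<j, k} (∂g_{ij}/∂x_k) dx_k ∧ dx_i ∧ dx_j.
Expand each term, using dx_k ∧ dx_i ∧ dx_j = sgn(permutation) dx_{(a)} ∧ dx_{(b)} ∧ dx_{(c)} with (a < b < c) sorted:
  d(-w*z + x*y) includes (∂/∂y)(-w*z + x*y) dy = (x) dy, which multiplied by dx ∧ dz gives (-x) dx ∧ dy ∧ dz
  d(-w*z + x*y) includes (∂/∂w)(-w*z + x*y) dw = (-z) dw, which multiplied by dx ∧ dz gives (-z) dx ∧ dz ∧ dw
  d(-y^2) includes (∂/∂y)(-y^2) dy = (-2*y) dy, which multiplied by dx ∧ dw gives (2*y) dx ∧ dy ∧ dw
  d(y*(3*w + y)) includes (∂/∂w)(y*(3*w + y)) dw = (3*y) dw, which multiplied by dy ∧ dz gives (3*y) dy ∧ dz ∧ dw
  d(3*w*z + 3*x^2) includes (∂/∂x)(3*w*z + 3*x^2) dx = (6*x) dx, which multiplied by dy ∧ dw gives (6*x) dx ∧ dy ∧ dw
  d(3*w*z + 3*x^2) includes (∂/∂z)(3*w*z + 3*x^2) dz = (3*w) dz, which multiplied by dy ∧ dw gives (-3*w) dy ∧ dz ∧ dw
Collecting like 3-forms: d(omega) = (-x) dx ∧ dy ∧ dz + (-z) dx ∧ dz ∧ dw + (6*x + 2*y) dx ∧ dy ∧ dw + (-3*w + 3*y) dy ∧ dz ∧ dw.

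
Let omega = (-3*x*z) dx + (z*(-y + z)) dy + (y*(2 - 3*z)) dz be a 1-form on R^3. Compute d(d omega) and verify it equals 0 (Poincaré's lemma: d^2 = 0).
d(d omega) = 0

Step 1: d omega = sum_{i<j} (∂f_j/∂x_i - ∂f_i/∂x_j) dx_i ∧ dx_j:
  coeff of dx ∧ dy: 0
  coeff of dx ∧ dz: 3*x
  coeff of dy ∧ dz: y - 5*z + 2
Step 2: Apply d again to each 2-form coefficient. The only possible 3-form in R^3 is dx ∧ dy ∧ dz, with coefficient
  ∂(coeff of dy∧dz)/∂x - ∂(coeff of dx∧dz)/∂y + ∂(coeff of dx∧dy)/∂z
  = ∂/∂x (y - 5*z + 2) - ∂/∂y (3*x) + ∂/∂z (0).
Each of these terms simplifies to sums of mixed partials that cancel in pairs. The result is 0 (by equality of mixed partials for smooth functions — Schwarz / Clairaut).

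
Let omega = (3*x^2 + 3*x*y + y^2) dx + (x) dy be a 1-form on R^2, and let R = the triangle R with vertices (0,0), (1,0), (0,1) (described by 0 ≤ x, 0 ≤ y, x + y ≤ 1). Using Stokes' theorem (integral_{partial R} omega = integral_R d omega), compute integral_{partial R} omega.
integral_(partial R) omega = -1/3

Stokes: integral_partial_R omega = integral_R d omega with d omega = (∂Q/∂x - ∂P/∂y) dx ∧ dy.
  ∂Q/∂x = 1
  ∂P/∂y = 3*x + 2*y
  integrand = ∂Q/∂x - ∂P/∂y = -3*x - 2*y + 1.
Integrating over R: integral_0^1 integral_0^{1-x} (-3*x - 2*y + 1) dy dx = -1/3.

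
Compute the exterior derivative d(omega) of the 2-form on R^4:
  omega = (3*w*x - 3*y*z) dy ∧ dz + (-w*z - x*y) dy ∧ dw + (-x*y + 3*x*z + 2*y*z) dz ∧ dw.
d(omega) = (3*w) dx ∧ dy ∧ dz + (w + 2*x + 2*z) dy ∧ dz ∧ dw + (-y) dx ∧ dy ∧ dw + (-y + 3*z) dx ∧ dz ∧ dw

For a 2-form omega = sum_{i<j} g_{ij} dx_i ∧ dx_j, the exterior derivative is
  d(omega) = sum_{i<j} d(g_{ij}) ∧ dx_i ∧ dx_j = sum_{i<j, k} (∂g_{ij}/∂x_k) dx_k ∧ dx_i ∧ dx_j.
Expand each term, using dx_k ∧ dx_i ∧ dx_j = sgn(permutation) dx_{(a)} ∧ dx_{(b)} ∧ dx_{(c)} with (a < b < c) sorted:
  d(3*w*x - 3*y*z) includes (∂/∂x)(3*w*x - 3*y*z) dx = (3*w) dx, which multiplied by dy ∧ dz gives (3*w) dx ∧ dy ∧ dz
  d(3*w*x - 3*y*z) includes (∂/∂w)(3*w*x - 3*y*z) dw = (3*x) dw, which multiplied by dy ∧ dz gives (3*x) dy ∧ dz ∧ dw
  d(-w*z - x*y) includes (∂/∂x)(-w*z - x*y) dx = (-y) dx, which multiplied by dy ∧ dw gives (-y) dx ∧ dy ∧ dw
  d(-w*z - x*y) includes (∂/∂z)(-w*z - x*y) dz = (-w) dz, which multiplied by dy ∧ dw gives (w) dy ∧ dz ∧ dw
  d(-x*y + 3*x*z + 2*y*z) includes (∂/∂x)(-x*y + 3*x*z + 2*y*z) dx = (-y + 3*z) dx, which multiplied by dz ∧ dw gives (-y + 3*z) dx ∧ dz ∧ dw
  d(-x*y + 3*x*z + 2*y*z) includes (∂/∂y)(-x*y + 3*x*z + 2*y*z) dy = (-x + 2*z) dy, which multiplied by dz ∧ dw gives (-x + 2*z) dy ∧ dz ∧ dw
Collecting like 3-forms: d(omega) = (3*w) dx ∧ dy ∧ dz + (w + 2*x + 2*z) dy ∧ dz ∧ dw + (-y) dx ∧ dy ∧ dw + (-y + 3*z) dx ∧ dz ∧ dw.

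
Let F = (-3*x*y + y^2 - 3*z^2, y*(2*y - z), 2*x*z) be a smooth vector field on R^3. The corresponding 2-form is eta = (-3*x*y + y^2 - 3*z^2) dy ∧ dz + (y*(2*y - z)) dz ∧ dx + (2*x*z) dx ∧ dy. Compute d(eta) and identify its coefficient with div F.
d(eta) = (2*x + y - z) dx ∧ dy ∧ dz; div F = 2*x + y - z

For a 2-form in R^3 of the form above, applying d gives a 3-form with coefficient ∂P/∂x + ∂Q/∂y + ∂R/∂z:
  ∂P/∂x = -3*y
  ∂Q/∂y = 4*y - z
  ∂R/∂z = 2*x
Sum = 2*x + y - z, which is exactly div F.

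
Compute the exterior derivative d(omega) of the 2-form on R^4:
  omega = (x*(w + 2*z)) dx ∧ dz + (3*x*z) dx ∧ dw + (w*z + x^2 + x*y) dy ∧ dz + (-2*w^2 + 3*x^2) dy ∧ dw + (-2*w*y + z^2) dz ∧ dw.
d(omega) = (-2*x) dx ∧ dz ∧ dw + (2*x + y) dx ∧ dy ∧ dz + (-2*w + z) dy ∧ dz ∧ dw + (6*x) dx ∧ dy ∧ dw

For a 2-form omega = sum_{i<j} g_{ij} dx_i ∧ dx_j, the exterior derivative is
  d(omega) = sum_{i<j} d(g_{ij}) ∧ dx_i ∧ dx_j = sum_{i<j, k} (∂g_{ij}/∂x_k) dx_k ∧ dx_i ∧ dx_j.
Expand each term, using dx_k ∧ dx_i ∧ dx_j = sgn(permutation) dx_{(a)} ∧ dx_{(b)} ∧ dx_{(c)} with (a < b < c) sorted:
  d(x*(w + 2*z)) includes (∂/∂w)(x*(w + 2*z)) dw = (x) dw, which multiplied by dx ∧ dz gives (x) dx ∧ dz ∧ dw
  d(3*x*z) includes (∂/∂z)(3*x*z) dz = (3*x) dz, which multiplied by dx ∧ dw gives (-3*x) dx ∧ dz ∧ dw
  d(w*z + x^2 + x*y) includes (∂/∂x)(w*z + x^2 + x*y) dx = (2*x + y) dx, which multiplied by dy ∧ dz gives (2*x + y) dx ∧ dy ∧ dz
  d(w*z + x^2 + x*y) includes (∂/∂w)(w*z + x^2 + x*y) dw = (z) dw, which multiplied by dy ∧ dz gives (z) dy ∧ dz ∧ dw
  d(-2*w^2 + 3*x^2) includes (∂/∂x)(-2*w^2 + 3*x^2) dx = (6*x) dx, which multiplied by dy ∧ dw gives (6*x) dx ∧ dy ∧ dw
  d(-2*w*y + z^2) includes (∂/∂y)(-2*w*y + z^2) dy = (-2*w) dy, which multiplied by dz ∧ dw gives (-2*w) dy ∧ dz ∧ dw
Collecting like 3-forms: d(omega) = (-2*x) dx ∧ dz ∧ dw + (2*x + y) dx ∧ dy ∧ dz + (-2*w + z) dy ∧ dz ∧ dw + (6*x) dx ∧ dy ∧ dw.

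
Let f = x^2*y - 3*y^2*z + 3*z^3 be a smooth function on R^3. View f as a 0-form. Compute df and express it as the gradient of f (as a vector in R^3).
df = (2*x*y) dx + (x^2 - 6*y*z) dy + (-3*y^2 + 9*z^2) dz; grad f = (2*x*y, x^2 - 6*y*z, -3*y^2 + 9*z^2)

For a 0-form f, d f = (∂f/∂x) dx + (∂f/∂y) dy + (∂f/∂z) dz. The components of the vector representation are exactly the entries of grad f in Cartesian coordinates:
  ∂f/∂x = 2*x*y
  ∂f/∂y = x^2 - 6*y*z
  ∂f/∂z = -3*y^2 + 9*z^2.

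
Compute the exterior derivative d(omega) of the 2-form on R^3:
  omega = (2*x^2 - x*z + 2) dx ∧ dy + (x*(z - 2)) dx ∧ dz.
d(omega) = (-x) dx ∧ dy ∧ dz

For a 2-form omega = sum_{i<j} g_{ij} dx_i ∧ dx_j, the exterior derivative is
  d(omega) = sum_{i<j} d(g_{ij}) ∧ dx_i ∧ dx_j = sum_{i<j, k} (∂g_{ij}/∂x_k) dx_k ∧ dx_i ∧ dx_j.
Expand each term, using dx_k ∧ dx_i ∧ dx_j = sgn(permutation) dx_{(a)} ∧ dx_{(b)} ∧ dx_{(c)} with (a < b < c) sorted:
  d(2*x^2 - x*z + 2) includes (∂/∂z)(2*x^2 - x*z + 2) dz = (-x) dz, which multiplied by dx ∧ dy gives (-x) dx ∧ dy ∧ dz
Collecting like 3-forms: d(omega) = (-x) dx ∧ dy ∧ dz.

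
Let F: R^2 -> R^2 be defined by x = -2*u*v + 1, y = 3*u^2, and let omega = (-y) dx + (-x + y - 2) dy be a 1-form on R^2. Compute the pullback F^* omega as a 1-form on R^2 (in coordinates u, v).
F^* omega = (18*u*(u^2 + u*v - 1)) du + (6*u^3) dv

Using F^*(f dg) = (f ∘ F) d(g ∘ F), substitute each coordinate x_i by F_i(u, v) in f_i, and replace dx_i by d F_i = (∂F_i/∂u) du + (∂F_i/∂v) dv.
  For the x component: f_1(F) = -3*u^2; d F_1 = (-2*v) du + (-2*u) dv
  For the y component: f_2(F) = 3*u^2 + 2*u*v - 3; d F_2 = (6*u) du + (0) dv
Combining and collecting du, dv coefficients:
  coeff of du: 18*u*(u^2 + u*v - 1)
  coeff of dv: 6*u^3
F^* omega = (18*u*(u^2 + u*v - 1)) du + (6*u^3) dv.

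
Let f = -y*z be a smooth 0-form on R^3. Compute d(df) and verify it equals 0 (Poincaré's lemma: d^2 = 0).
d(df) = 0

Step 1: df = sum_i (∂f/∂x_i) dx_i = (0) dx + (-z) dy + (-y) dz.
Step 2: Apply d again. Using the 1-form formula, the coefficient of dx ∧ dy in d(df) is ∂^2 f/∂x ∂y - ∂^2 f/∂y ∂x = (0) - (0) = 0 (equality of mixed partials for smooth f).
Similarly for dx ∧ dz and dy ∧ dz — all coefficients vanish. So d(df) = 0.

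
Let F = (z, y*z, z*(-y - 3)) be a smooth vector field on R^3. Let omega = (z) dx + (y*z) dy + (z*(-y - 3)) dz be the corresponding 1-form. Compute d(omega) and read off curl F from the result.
d(omega) = (-y - z) dy ∧ dz + (1) dz ∧ dx + (0) dx ∧ dy; curl F = (-y - z, 1, 0)

d omega = sum_{i<j} (∂f_j/∂x_i - ∂f_i/∂x_j) dx_i ∧ dx_j. Under the identification (dy ∧ dz, dz ∧ dx, dx ∧ dy) ↔ (e_x, e_y, e_z), the coefficients are exactly the components of curl F. Compute:
  ∂R/∂y - ∂Q/∂z = (-z) - (y) = -y - z
  ∂P/∂z - ∂R/∂x = (1) - (0) = 1
  ∂Q/∂x - ∂P/∂y = (0) - (0) = 0.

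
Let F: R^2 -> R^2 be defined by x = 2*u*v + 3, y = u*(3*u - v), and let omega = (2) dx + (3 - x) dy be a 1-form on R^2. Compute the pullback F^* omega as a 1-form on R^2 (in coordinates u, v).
F^* omega = (2*v*(-6*u^2 + u*v + 2)) du + (2*u*(u*v + 2)) dv

Using F^*(f dg) = (f ∘ F) d(g ∘ F), substitute each coordinate x_i by F_i(u, v) in f_i, and replace dx_i by d F_i = (∂F_i/∂u) du + (∂F_i/∂v) dv.
  For the x component: f_1(F) = 2; d F_1 = (2*v) du + (2*u) dv
  For the y component: f_2(F) = -2*u*v; d F_2 = (6*u - v) du + (-u) dv
Combining and collecting du, dv coefficients:
  coeff of du: 2*v*(-6*u^2 + u*v + 2)
  coeff of dv: 2*u*(u*v + 2)
F^* omega = (2*v*(-6*u^2 + u*v + 2)) du + (2*u*(u*v + 2)) dv.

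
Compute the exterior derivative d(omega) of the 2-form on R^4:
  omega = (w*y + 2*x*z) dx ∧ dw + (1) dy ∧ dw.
d(omega) = (-w) dx ∧ dy ∧ dw + (-2*x) dx ∧ dz ∧ dw

For a 2-form omega = sum_{i<j} g_{ij} dx_i ∧ dx_j, the exterior derivative is
  d(omega) = sum_{i<j} d(g_{ij}) ∧ dx_i ∧ dx_j = sum_{i<j, k} (∂g_{ij}/∂x_k) dx_k ∧ dx_i ∧ dx_j.
Expand each term, using dx_k ∧ dx_i ∧ dx_j = sgn(permutation) dx_{(a)} ∧ dx_{(b)} ∧ dx_{(c)} with (a < b < c) sorted:
  d(w*y + 2*x*z) includes (∂/∂y)(w*y + 2*x*z) dy = (w) dy, which multiplied by dx ∧ dw gives (-w) dx ∧ dy ∧ dw
  d(w*y + 2*x*z) includes (∂/∂z)(w*y + 2*x*z) dz = (2*x) dz, which multiplied by dx ∧ dw gives (-2*x) dx ∧ dz ∧ dw
Collecting like 3-forms: d(omega) = (-w) dx ∧ dy ∧ dw + (-2*x) dx ∧ dz ∧ dw.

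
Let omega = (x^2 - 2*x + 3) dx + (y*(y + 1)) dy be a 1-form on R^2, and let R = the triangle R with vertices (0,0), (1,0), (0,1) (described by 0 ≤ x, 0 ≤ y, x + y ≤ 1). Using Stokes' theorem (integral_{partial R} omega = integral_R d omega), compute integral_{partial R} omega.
integral_(partial R) omega = 0

Stokes: integral_partial_R omega = integral_R d omega with d omega = (∂Q/∂x - ∂P/∂y) dx ∧ dy.
  ∂Q/∂x = 0
  ∂P/∂y = 0
  integrand = ∂Q/∂x - ∂P/∂y = 0.
Integrating over R: integral_0^1 integral_0^{1-x} (0) dy dx = 0.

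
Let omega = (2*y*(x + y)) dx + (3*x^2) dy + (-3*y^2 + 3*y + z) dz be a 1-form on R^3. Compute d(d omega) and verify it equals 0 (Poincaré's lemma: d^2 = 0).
d(d omega) = 0

Step 1: d omega = sum_{i<j} (∂f_j/∂x_i - ∂f_i/∂x_j) dx_i ∧ dx_j:
  coeff of dx ∧ dy: 4*x - 4*y
  coeff of dx ∧ dz: 0
  coeff of dy ∧ dz: 3 - 6*y
Step 2: Apply d again to each 2-form coefficient. The only possible 3-form in R^3 is dx ∧ dy ∧ dz, with coefficient
  ∂(coeff of dy∧dz)/∂x - ∂(coeff of dx∧dz)/∂y + ∂(coeff of dx∧dy)/∂z
  = ∂/∂x (3 - 6*y) - ∂/∂y (0) + ∂/∂z (4*x - 4*y).
Each of these terms simplifies to sums of mixed partials that cancel in pairs. The result is 0 (by equality of mixed partials for smooth functions — Schwarz / Clairaut).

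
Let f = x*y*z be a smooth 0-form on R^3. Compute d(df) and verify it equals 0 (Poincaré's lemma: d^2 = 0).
d(df) = 0

Step 1: df = sum_i (∂f/∂x_i) dx_i = (y*z) dx + (x*z) dy + (x*y) dz.
Step 2: Apply d again. Using the 1-form formula, the coefficient of dx ∧ dy in d(df) is ∂^2 f/∂x ∂y - ∂^2 f/∂y ∂x = (z) - (z) = 0 (equality of mixed partials for smooth f).
Similarly for dx ∧ dz and dy ∧ dz — all coefficients vanish. So d(df) = 0.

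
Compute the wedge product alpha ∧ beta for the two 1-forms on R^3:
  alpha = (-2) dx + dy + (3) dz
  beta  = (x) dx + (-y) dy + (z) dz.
alpha ∧ beta = (-x + 2*y) dx ∧ dy + (-3*x - 2*z) dx ∧ dz + (3*y + z) dy ∧ dz

Distribute the wedge, using dx_i ∧ dx_j = -dx_j ∧ dx_i and dx_i ∧ dx_i = 0. For each pair (i, j) with i < j, the coefficient of dx_i ∧ dx_j in alpha ∧ beta is (alpha_i * beta_j - alpha_j * beta_i). Collecting: alpha ∧ beta = (-x + 2*y) dx ∧ dy + (-3*x - 2*z) dx ∧ dz + (3*y + z) dy ∧ dz.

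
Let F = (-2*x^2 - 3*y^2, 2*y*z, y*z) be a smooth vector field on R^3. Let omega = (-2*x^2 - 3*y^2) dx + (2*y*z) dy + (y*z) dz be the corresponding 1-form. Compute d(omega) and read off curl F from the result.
d(omega) = (-2*y + z) dy ∧ dz + (0) dz ∧ dx + (6*y) dx ∧ dy; curl F = (-2*y + z, 0, 6*y)

d omega = sum_{i<j} (∂f_j/∂x_i - ∂f_i/∂x_j) dx_i ∧ dx_j. Under the identification (dy ∧ dz, dz ∧ dx, dx ∧ dy) ↔ (e_x, e_y, e_z), the coefficients are exactly the components of curl F. Compute:
  ∂R/∂y - ∂Q/∂z = (z) - (2*y) = -2*y + z
  ∂P/∂z - ∂R/∂x = (0) - (0) = 0
  ∂Q/∂x - ∂P/∂y = (0) - (-6*y) = 6*y.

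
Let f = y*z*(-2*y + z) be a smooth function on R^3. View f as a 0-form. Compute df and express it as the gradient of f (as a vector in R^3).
df = (0) dx + (z*(-4*y + z)) dy + (2*y*(-y + z)) dz; grad f = (0, z*(-4*y + z), 2*y*(-y + z))

For a 0-form f, d f = (∂f/∂x) dx + (∂f/∂y) dy + (∂f/∂z) dz. The components of the vector representation are exactly the entries of grad f in Cartesian coordinates:
  ∂f/∂x = 0
  ∂f/∂y = z*(-4*y + z)
  ∂f/∂z = 2*y*(-y + z).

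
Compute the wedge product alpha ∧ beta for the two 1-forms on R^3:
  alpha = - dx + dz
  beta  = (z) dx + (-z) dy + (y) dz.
alpha ∧ beta = (z) dx ∧ dy + (-y - z) dx ∧ dz + (z) dy ∧ dz

Distribute the wedge, using dx_i ∧ dx_j = -dx_j ∧ dx_i and dx_i ∧ dx_i = 0. For each pair (i, j) with i < j, the coefficient of dx_i ∧ dx_j in alpha ∧ beta is (alpha_i * beta_j - alpha_j * beta_i). Collecting: alpha ∧ beta = (z) dx ∧ dy + (-y - z) dx ∧ dz + (z) dy ∧ dz.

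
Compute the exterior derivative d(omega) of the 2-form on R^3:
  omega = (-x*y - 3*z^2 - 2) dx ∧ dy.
d(omega) = (-6*z) dx ∧ dy ∧ dz

For a 2-form omega = sum_{i<j} g_{ij} dx_i ∧ dx_j, the exterior derivative is
  d(omega) = sum_{i<j} d(g_{ij}) ∧ dx_i ∧ dx_j = sum_{i<j, k} (∂g_{ij}/∂x_k) dx_k ∧ dx_i ∧ dx_j.
Expand each term, using dx_k ∧ dx_i ∧ dx_j = sgn(permutation) dx_{(a)} ∧ dx_{(b)} ∧ dx_{(c)} with (a < b < c) sorted:
  d(-x*y - 3*z^2 - 2) includes (∂/∂z)(-x*y - 3*z^2 - 2) dz = (-6*z) dz, which multiplied by dx ∧ dy gives (-6*z) dx ∧ dy ∧ dz
Collecting like 3-forms: d(omega) = (-6*z) dx ∧ dy ∧ dz.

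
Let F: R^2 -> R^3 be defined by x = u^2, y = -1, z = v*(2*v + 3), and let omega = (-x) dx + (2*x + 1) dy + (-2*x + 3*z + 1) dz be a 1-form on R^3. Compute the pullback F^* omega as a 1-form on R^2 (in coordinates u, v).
F^* omega = (-2*u^3) du + (-8*u^2*v - 6*u^2 + 24*v^3 + 54*v^2 + 31*v + 3) dv

Using F^*(f dg) = (f ∘ F) d(g ∘ F), substitute each coordinate x_i by F_i(u, v) in f_i, and replace dx_i by d F_i = (∂F_i/∂u) du + (∂F_i/∂v) dv.
  For the x component: f_1(F) = -u^2; d F_1 = (2*u) du + (0) dv
  For the y component: f_2(F) = 2*u^2 + 1; d F_2 = (0) du + (0) dv
  For the z component: f_3(F) = -2*u^2 + 6*v^2 + 9*v + 1; d F_3 = (0) du + (4*v + 3) dv
Combining and collecting du, dv coefficients:
  coeff of du: -2*u^3
  coeff of dv: -8*u^2*v - 6*u^2 + 24*v^3 + 54*v^2 + 31*v + 3
F^* omega = (-2*u^3) du + (-8*u^2*v - 6*u^2 + 24*v^3 + 54*v^2 + 31*v + 3) dv.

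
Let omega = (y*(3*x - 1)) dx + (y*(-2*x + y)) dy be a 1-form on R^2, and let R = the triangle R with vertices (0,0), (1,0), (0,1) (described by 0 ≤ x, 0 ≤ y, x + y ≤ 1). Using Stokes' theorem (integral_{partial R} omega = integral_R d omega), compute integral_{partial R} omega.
integral_(partial R) omega = -1/3

Stokes: integral_partial_R omega = integral_R d omega with d omega = (∂Q/∂x - ∂P/∂y) dx ∧ dy.
  ∂Q/∂x = -2*y
  ∂P/∂y = 3*x - 1
  integrand = ∂Q/∂x - ∂P/∂y = -3*x - 2*y + 1.
Integrating over R: integral_0^1 integral_0^{1-x} (-3*x - 2*y + 1) dy dx = -1/3.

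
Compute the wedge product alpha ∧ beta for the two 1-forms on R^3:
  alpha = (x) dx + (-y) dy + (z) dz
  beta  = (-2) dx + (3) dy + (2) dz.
alpha ∧ beta = (3*x - 2*y) dx ∧ dy + (2*x + 2*z) dx ∧ dz + (-2*y - 3*z) dy ∧ dz

Distribute the wedge, using dx_i ∧ dx_j = -dx_j ∧ dx_i and dx_i ∧ dx_i = 0. For each pair (i, j) with i < j, the coefficient of dx_i ∧ dx_j in alpha ∧ beta is (alpha_i * beta_j - alpha_j * beta_i). Collecting: alpha ∧ beta = (3*x - 2*y) dx ∧ dy + (2*x + 2*z) dx ∧ dz + (-2*y - 3*z) dy ∧ dz.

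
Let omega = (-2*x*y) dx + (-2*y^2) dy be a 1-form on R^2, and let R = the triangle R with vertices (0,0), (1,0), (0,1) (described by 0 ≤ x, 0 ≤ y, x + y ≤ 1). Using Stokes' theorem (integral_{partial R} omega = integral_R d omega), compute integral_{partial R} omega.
integral_(partial R) omega = 1/3

Stokes: integral_partial_R omega = integral_R d omega with d omega = (∂Q/∂x - ∂P/∂y) dx ∧ dy.
  ∂Q/∂x = 0
  ∂P/∂y = -2*x
  integrand = ∂Q/∂x - ∂P/∂y = 2*x.
Integrating over R: integral_0^1 integral_0^{1-x} (2*x) dy dx = 1/3.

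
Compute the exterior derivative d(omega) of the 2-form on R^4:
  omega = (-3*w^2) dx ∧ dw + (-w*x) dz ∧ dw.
d(omega) = (-w) dx ∧ dz ∧ dw

For a 2-form omega = sum_{i<j} g_{ij} dx_i ∧ dx_j, the exterior derivative is
  d(omega) = sum_{i<j} d(g_{ij}) ∧ dx_i ∧ dx_j = sum_{i<j, k} (∂g_{ij}/∂x_k) dx_k ∧ dx_i ∧ dx_j.
Expand each term, using dx_k ∧ dx_i ∧ dx_j = sgn(permutation) dx_{(a)} ∧ dx_{(b)} ∧ dx_{(c)} with (a < b < c) sorted:
  d(-w*x) includes (∂/∂x)(-w*x) dx = (-w) dx, which multiplied by dz ∧ dw gives (-w) dx ∧ dz ∧ dw
Collecting like 3-forms: d(omega) = (-w) dx ∧ dz ∧ dw.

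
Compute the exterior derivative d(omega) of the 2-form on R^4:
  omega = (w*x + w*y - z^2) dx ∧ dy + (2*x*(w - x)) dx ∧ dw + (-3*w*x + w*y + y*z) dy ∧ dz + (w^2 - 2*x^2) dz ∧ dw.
d(omega) = (-3*w - 2*z) dx ∧ dy ∧ dz + (x + y) dx ∧ dy ∧ dw + (-3*x + y) dy ∧ dz ∧ dw + (-4*x) dx ∧ dz ∧ dw

For a 2-form omega = sum_{i<j} g_{ij} dx_i ∧ dx_j, the exterior derivative is
  d(omega) = sum_{i<j} d(g_{ij}) ∧ dx_i ∧ dx_j = sum_{i<j, k} (∂g_{ij}/∂x_k) dx_k ∧ dx_i ∧ dx_j.
Expand each term, using dx_k ∧ dx_i ∧ dx_j = sgn(permutation) dx_{(a)} ∧ dx_{(b)} ∧ dx_{(c)} with (a < b < c) sorted:
  d(w*x + w*y - z^2) includes (∂/∂z)(w*x + w*y - z^2) dz = (-2*z) dz, which multiplied by dx ∧ dy gives (-2*z) dx ∧ dy ∧ dz
  d(w*x + w*y - z^2) includes (∂/∂w)(w*x + w*y - z^2) dw = (x + y) dw, which multiplied by dx ∧ dy gives (x + y) dx ∧ dy ∧ dw
  d(-3*w*x + w*y + y*z) includes (∂/∂x)(-3*w*x + w*y + y*z) dx = (-3*w) dx, which multiplied by dy ∧ dz gives (-3*w) dx ∧ dy ∧ dz
  d(-3*w*x + w*y + y*z) includes (∂/∂w)(-3*w*x + w*y + y*z) dw = (-3*x + y) dw, which multiplied by dy ∧ dz gives (-3*x + y) dy ∧ dz ∧ dw
  d(w^2 - 2*x^2) includes (∂/∂x)(w^2 - 2*x^2) dx = (-4*x) dx, which multiplied by dz ∧ dw gives (-4*x) dx ∧ dz ∧ dw
Collecting like 3-forms: d(omega) = (-3*w - 2*z) dx ∧ dy ∧ dz + (x + y) dx ∧ dy ∧ dw + (-3*x + y) dy ∧ dz ∧ dw + (-4*x) dx ∧ dz ∧ dw.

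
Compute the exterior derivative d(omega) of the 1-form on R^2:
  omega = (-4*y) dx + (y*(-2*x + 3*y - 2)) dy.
d(omega) = (4 - 2*y) dx ∧ dy

For a 1-form omega = sum_i f_i dx_i, the exterior derivative is
  d(omega) = sum_{i < j} (∂f_j/∂x_i - ∂f_i/∂x_j) dx_i ∧ dx_j.
  coefficient of dx ∧ dy: ∂f_2/∂x - ∂f_1/∂y = ∂(y*(-2*x + 3*y - 2))/∂x - ∂(-4*y)/∂y = 4 - 2*y
Assembling: d(omega) = (4 - 2*y) dx ∧ dy.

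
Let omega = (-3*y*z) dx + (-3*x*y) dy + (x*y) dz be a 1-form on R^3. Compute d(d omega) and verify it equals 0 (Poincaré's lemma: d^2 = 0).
d(d omega) = 0

Step 1: d omega = sum_{i<j} (∂f_j/∂x_i - ∂f_i/∂x_j) dx_i ∧ dx_j:
  coeff of dx ∧ dy: -3*y + 3*z
  coeff of dx ∧ dz: 4*y
  coeff of dy ∧ dz: x
Step 2: Apply d again to each 2-form coefficient. The only possible 3-form in R^3 is dx ∧ dy ∧ dz, with coefficient
  ∂(coeff of dy∧dz)/∂x - ∂(coeff of dx∧dz)/∂y + ∂(coeff of dx∧dy)/∂z
  = ∂/∂x (x) - ∂/∂y (4*y) + ∂/∂z (-3*y + 3*z).
Each of these terms simplifies to sums of mixed partials that cancel in pairs. The result is 0 (by equality of mixed partials for smooth functions — Schwarz / Clairaut).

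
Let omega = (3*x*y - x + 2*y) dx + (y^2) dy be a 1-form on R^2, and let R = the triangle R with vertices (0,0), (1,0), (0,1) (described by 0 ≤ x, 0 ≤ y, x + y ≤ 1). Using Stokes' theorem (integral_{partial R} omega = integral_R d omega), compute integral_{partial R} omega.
integral_(partial R) omega = -3/2

Stokes: integral_partial_R omega = integral_R d omega with d omega = (∂Q/∂x - ∂P/∂y) dx ∧ dy.
  ∂Q/∂x = 0
  ∂P/∂y = 3*x + 2
  integrand = ∂Q/∂x - ∂P/∂y = -3*x - 2.
Integrating over R: integral_0^1 integral_0^{1-x} (-3*x - 2) dy dx = -3/2.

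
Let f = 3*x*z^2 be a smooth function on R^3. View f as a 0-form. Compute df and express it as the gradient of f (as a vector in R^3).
df = (3*z^2) dx + (0) dy + (6*x*z) dz; grad f = (3*z^2, 0, 6*x*z)

For a 0-form f, d f = (∂f/∂x) dx + (∂f/∂y) dy + (∂f/∂z) dz. The components of the vector representation are exactly the entries of grad f in Cartesian coordinates:
  ∂f/∂x = 3*z^2
  ∂f/∂y = 0
  ∂f/∂z = 6*x*z.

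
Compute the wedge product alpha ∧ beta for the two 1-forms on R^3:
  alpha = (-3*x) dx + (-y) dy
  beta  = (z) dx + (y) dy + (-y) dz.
alpha ∧ beta = (y*(-3*x + z)) dx ∧ dy + (3*x*y) dx ∧ dz + (y^2) dy ∧ dz

Distribute the wedge, using dx_i ∧ dx_j = -dx_j ∧ dx_i and dx_i ∧ dx_i = 0. For each pair (i, j) with i < j, the coefficient of dx_i ∧ dx_j in alpha ∧ beta is (alpha_i * beta_j - alpha_j * beta_i). Collecting: alpha ∧ beta = (y*(-3*x + z)) dx ∧ dy + (3*x*y) dx ∧ dz + (y^2) dy ∧ dz.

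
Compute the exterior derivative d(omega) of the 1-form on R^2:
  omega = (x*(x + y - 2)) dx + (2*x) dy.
d(omega) = (2 - x) dx ∧ dy

For a 1-form omega = sum_i f_i dx_i, the exterior derivative is
  d(omega) = sum_{i < j} (∂f_j/∂x_i - ∂f_i/∂x_j) dx_i ∧ dx_j.
  coefficient of dx ∧ dy: ∂f_2/∂x - ∂f_1/∂y = ∂(2*x)/∂x - ∂(x*(x + y - 2))/∂y = 2 - x
Assembling: d(omega) = (2 - x) dx ∧ dy.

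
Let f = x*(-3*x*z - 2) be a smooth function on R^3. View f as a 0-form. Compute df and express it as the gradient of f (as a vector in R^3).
df = (-6*x*z - 2) dx + (0) dy + (-3*x^2) dz; grad f = (-6*x*z - 2, 0, -3*x^2)

For a 0-form f, d f = (∂f/∂x) dx + (∂f/∂y) dy + (∂f/∂z) dz. The components of the vector representation are exactly the entries of grad f in Cartesian coordinates:
  ∂f/∂x = -6*x*z - 2
  ∂f/∂y = 0
  ∂f/∂z = -3*x^2.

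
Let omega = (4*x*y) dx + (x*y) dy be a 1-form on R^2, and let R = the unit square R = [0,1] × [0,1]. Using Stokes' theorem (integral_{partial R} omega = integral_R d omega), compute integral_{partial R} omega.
integral_(partial R) omega = -3/2

Stokes: integral_partial_R omega = integral_R d omega with d omega = (∂Q/∂x - ∂P/∂y) dx ∧ dy.
  ∂Q/∂x = y
  ∂P/∂y = 4*x
  integrand = ∂Q/∂x - ∂P/∂y = -4*x + y.
Integrating over R: integral_0^1 integral_0^1 (-4*x + y) dx dy = -3/2.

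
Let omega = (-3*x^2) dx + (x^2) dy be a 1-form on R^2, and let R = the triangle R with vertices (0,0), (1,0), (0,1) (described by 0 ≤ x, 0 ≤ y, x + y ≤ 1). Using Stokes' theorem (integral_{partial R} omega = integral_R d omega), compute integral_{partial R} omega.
integral_(partial R) omega = 1/3

Stokes: integral_partial_R omega = integral_R d omega with d omega = (∂Q/∂x - ∂P/∂y) dx ∧ dy.
  ∂Q/∂x = 2*x
  ∂P/∂y = 0
  integrand = ∂Q/∂x - ∂P/∂y = 2*x.
Integrating over R: integral_0^1 integral_0^{1-x} (2*x) dy dx = 1/3.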